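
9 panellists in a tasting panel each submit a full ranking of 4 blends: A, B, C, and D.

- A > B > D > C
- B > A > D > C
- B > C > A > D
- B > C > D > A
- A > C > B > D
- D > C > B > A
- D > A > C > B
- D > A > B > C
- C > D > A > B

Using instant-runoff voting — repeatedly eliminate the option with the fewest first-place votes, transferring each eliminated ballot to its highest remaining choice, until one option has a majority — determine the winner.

B

Round 1: B 3, D 3, A 2, C 1. C has the fewest and is eliminated.
Round 2: D 4, B 3, A 2. A has the fewest and is eliminated.
Round 3: B 5, D 4. B has a majority.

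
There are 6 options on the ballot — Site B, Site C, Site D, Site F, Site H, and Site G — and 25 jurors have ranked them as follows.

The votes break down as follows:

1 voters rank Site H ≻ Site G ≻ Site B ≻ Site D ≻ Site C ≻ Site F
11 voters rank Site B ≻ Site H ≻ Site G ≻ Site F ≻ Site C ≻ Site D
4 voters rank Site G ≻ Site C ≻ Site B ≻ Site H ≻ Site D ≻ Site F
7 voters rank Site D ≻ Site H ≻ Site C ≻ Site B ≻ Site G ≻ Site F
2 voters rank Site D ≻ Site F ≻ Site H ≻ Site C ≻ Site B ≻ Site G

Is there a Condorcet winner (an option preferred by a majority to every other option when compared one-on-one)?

No

Head-to-head results (25 voters total):
Site B vs Site C: Site C wins 13–12.
Site B vs Site D: Site B wins 16–9.
Site B vs Site F: Site B wins 23–2.
Site B vs Site H: Site B wins 15–10.
Site B vs Site G: Site B wins 20–5.
Site C vs Site D: Site C wins 15–10.
Site C vs Site F: Site F wins 13–12.
Site C vs Site H: Site H wins 21–4.
Site C vs Site G: Site G wins 16–9.
Site D vs Site F: Site D wins 14–11.
Site D vs Site H: Site H wins 16–9.
Site D vs Site G: Site G wins 16–9.
Site F vs Site H: Site H wins 23–2.
Site F vs Site G: Site G wins 23–2.
Site H vs Site G: Site H wins 21–4.
No candidate beats all others: Site B beats Site F beats Site C beats Site B, a majority cycle.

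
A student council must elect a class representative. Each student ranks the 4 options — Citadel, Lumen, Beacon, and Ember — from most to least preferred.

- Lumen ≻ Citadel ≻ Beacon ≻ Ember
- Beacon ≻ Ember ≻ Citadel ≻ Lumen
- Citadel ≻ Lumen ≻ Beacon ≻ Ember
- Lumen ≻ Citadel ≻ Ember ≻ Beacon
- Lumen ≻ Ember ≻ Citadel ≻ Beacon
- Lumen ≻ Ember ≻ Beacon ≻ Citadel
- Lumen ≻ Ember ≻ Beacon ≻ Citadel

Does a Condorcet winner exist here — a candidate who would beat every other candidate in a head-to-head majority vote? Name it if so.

Head-to-head results (7 voters total):
Citadel vs Lumen: Lumen wins 5–2.
Citadel vs Beacon: Citadel wins 4–3.
Citadel vs Ember: Ember wins 4–3.
Lumen vs Beacon: Lumen wins 6–1.
Lumen vs Ember: Lumen wins 6–1.
Beacon vs Ember: Ember wins 4–3.
Lumen beats each rival — Citadel (5–2), Beacon (6–1), Ember (6–1) — so Lumen is the Condorcet winner.

Lumen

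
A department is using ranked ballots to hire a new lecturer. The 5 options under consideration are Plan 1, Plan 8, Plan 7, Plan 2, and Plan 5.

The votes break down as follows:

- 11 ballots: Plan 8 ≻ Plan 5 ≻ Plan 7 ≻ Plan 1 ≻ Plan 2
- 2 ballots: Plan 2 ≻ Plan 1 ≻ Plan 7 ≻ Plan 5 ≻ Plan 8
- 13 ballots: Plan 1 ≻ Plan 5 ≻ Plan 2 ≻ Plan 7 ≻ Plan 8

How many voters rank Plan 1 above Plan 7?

15

Ballots ranking Plan 1 above Plan 7: 2+13 = 15.
Ballots ranking Plan 7 above Plan 1: 11.
So 15 of 26 voters prefer Plan 1 to Plan 7.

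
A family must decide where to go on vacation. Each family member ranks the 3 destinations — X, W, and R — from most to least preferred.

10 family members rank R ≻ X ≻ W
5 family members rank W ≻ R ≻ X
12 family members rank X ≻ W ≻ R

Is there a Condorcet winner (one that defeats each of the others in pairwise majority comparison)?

No

Head-to-head results (27 voters total):
X vs W: X wins 22–5.
X vs R: R wins 15–12.
W vs R: W wins 17–10.
No candidate beats all others: X beats W beats R beats X, a majority cycle.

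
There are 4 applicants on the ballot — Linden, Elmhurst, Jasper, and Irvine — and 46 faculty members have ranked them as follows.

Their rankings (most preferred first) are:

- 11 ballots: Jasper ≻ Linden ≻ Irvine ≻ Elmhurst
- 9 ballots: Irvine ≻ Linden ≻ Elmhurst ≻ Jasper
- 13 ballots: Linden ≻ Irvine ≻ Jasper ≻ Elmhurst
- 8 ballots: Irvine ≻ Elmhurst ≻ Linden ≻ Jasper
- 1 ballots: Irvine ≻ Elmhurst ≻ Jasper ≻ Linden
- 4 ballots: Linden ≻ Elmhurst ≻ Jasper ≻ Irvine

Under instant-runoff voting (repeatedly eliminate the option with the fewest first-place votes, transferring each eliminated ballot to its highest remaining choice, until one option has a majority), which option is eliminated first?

Elmhurst

Round 1: Irvine 18, Linden 17, Jasper 11, Elmhurst 0. Elmhurst has the fewest and is eliminated.
Round 2: Irvine 18, Linden 17, Jasper 11. Jasper has the fewest and is eliminated.
Round 3: Linden 28, Irvine 18. Linden has a majority.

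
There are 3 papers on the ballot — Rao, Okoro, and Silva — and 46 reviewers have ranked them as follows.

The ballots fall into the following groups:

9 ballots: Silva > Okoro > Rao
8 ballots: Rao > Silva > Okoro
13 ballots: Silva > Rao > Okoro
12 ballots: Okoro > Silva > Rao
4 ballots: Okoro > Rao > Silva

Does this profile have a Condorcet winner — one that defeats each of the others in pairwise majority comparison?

Yes

Head-to-head results (46 voters total):
Rao vs Okoro: Okoro wins 25–21.
Rao vs Silva: Silva wins 34–12.
Okoro vs Silva: Silva wins 30–16.
Silva beats each rival — Rao (34–12), Okoro (30–16) — so Silva is the Condorcet winner.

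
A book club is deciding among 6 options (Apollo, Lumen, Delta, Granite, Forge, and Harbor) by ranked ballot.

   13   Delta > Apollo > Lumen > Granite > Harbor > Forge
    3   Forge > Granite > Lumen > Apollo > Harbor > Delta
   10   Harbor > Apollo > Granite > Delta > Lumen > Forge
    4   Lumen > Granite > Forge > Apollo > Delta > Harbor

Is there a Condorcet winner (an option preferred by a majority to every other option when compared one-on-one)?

Head-to-head results (30 voters total):
Apollo vs Lumen: Apollo wins 23–7.
Apollo vs Delta: Apollo wins 17–13.
Apollo vs Granite: Apollo wins 23–7.
Apollo vs Forge: Apollo wins 23–7.
Apollo vs Harbor: Apollo wins 20–10.
Lumen vs Delta: Delta wins 23–7.
Lumen vs Granite: Lumen wins 17–13.
Lumen vs Forge: Lumen wins 27–3.
Lumen vs Harbor: Lumen wins 20–10.
Delta vs Granite: Granite wins 17–13.
Delta vs Forge: Delta wins 23–7.
Delta vs Harbor: Delta wins 17–13.
Granite vs Forge: Granite wins 27–3.
Granite vs Harbor: Granite wins 20–10.
Forge vs Harbor: Harbor wins 23–7.
Apollo beats each rival — Lumen (23–7), Delta (17–13), Granite (23–7), Forge (23–7), Harbor (20–10) — so Apollo is the Condorcet winner.

Yes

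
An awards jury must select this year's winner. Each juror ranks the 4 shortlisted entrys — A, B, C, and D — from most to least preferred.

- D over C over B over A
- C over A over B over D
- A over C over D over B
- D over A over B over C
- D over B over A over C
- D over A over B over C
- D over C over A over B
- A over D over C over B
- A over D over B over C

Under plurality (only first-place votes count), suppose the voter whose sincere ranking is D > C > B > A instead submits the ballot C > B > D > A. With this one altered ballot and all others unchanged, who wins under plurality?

D

First-place totals with the altered ballot: A 3, B 0, C 2, D 4.
The winner is unchanged: still D.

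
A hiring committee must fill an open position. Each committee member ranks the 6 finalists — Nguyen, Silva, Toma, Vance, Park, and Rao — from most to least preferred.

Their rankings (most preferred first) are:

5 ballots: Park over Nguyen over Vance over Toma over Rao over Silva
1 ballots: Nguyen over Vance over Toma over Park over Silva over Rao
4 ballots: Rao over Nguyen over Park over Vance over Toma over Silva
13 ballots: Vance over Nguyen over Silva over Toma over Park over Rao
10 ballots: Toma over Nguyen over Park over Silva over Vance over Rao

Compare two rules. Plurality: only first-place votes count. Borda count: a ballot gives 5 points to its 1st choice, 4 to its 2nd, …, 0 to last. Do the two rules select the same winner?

Plurality first-place counts: Nguyen 1, Silva 0, Toma 10, Vance 13, Park 5, Rao 4 → Vance.
Borda totals: Nguyen 133, Silva 60, Toma 93, Vance 102, Park 82, Rao 25 → Nguyen.
The two rules disagree: plurality picks Vance, Borda picks Nguyen.

No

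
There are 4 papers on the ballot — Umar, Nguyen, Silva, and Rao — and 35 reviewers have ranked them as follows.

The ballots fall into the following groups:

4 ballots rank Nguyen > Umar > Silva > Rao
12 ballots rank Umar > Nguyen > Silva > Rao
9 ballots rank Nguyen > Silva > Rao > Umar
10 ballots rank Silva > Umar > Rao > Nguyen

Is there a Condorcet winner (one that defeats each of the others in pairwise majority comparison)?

Head-to-head results (35 voters total):
Umar vs Nguyen: Umar wins 22–13.
Umar vs Silva: Silva wins 19–16.
Umar vs Rao: Umar wins 26–9.
Nguyen vs Silva: Nguyen wins 25–10.
Nguyen vs Rao: Nguyen wins 25–10.
Silva vs Rao: Silva wins 35–0.
No candidate beats all others: Umar beats Nguyen beats Silva beats Umar, a majority cycle.

No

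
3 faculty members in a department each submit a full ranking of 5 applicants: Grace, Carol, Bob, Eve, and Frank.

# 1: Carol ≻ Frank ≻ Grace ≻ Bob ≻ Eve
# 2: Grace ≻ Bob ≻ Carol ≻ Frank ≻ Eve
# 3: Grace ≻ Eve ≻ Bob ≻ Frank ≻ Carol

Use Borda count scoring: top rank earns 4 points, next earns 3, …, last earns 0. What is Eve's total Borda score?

Borda scores:
  Grace: 2 + 4 + 4 = 10
  Carol: 4 + 2 + 0 = 6
  Bob: 1 + 3 + 2 = 6
  Eve: 0 + 0 + 3 = 3
  Frank: 3 + 1 + 1 = 5

3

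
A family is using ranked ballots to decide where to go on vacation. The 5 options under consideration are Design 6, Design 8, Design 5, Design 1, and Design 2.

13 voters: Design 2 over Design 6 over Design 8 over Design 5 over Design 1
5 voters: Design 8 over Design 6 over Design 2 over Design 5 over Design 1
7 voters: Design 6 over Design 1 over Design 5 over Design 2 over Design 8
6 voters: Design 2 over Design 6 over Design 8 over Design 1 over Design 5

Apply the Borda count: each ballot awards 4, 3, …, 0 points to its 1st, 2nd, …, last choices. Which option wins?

Borda scores:
  Design 6: 13·3 + 5·3 + 7·4 + 6·3 = 100
  Design 8: 13·2 + 5·4 + 7·0 + 6·2 = 58
  Design 5: 13·1 + 5·1 + 7·2 + 6·0 = 32
  Design 1: 13·0 + 5·0 + 7·3 + 6·1 = 27
  Design 2: 13·4 + 5·2 + 7·1 + 6·4 = 93
Design 6 has the highest total.

Design 6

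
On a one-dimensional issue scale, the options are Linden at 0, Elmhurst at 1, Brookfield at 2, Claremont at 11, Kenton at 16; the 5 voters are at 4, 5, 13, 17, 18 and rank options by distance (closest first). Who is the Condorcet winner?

Claremont

With single-peaked preferences on a line, the Condorcet winner is the candidate closest to the median voter.
The median voter (position 13) is closest to Claremont at 11.
Check: Claremont vs Elmhurst — voters closer to Claremont: 3 of 5.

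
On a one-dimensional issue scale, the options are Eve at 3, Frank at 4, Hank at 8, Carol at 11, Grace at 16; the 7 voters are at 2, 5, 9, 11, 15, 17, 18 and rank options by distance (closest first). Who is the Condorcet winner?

Carol

With single-peaked preferences on a line, the Condorcet winner is the candidate closest to the median voter.
The median voter (position 11) is closest to Carol at 11.
Check: Carol vs Eve — voters closer to Carol: 5 of 7.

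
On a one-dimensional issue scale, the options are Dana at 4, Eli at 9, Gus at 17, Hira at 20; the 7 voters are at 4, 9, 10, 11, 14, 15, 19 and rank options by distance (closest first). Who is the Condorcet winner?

With single-peaked preferences on a line, the Condorcet winner is the candidate closest to the median voter.
The median voter (position 11) is closest to Eli at 9.
Check: Eli vs Dana — voters closer to Eli: 6 of 7.

Eli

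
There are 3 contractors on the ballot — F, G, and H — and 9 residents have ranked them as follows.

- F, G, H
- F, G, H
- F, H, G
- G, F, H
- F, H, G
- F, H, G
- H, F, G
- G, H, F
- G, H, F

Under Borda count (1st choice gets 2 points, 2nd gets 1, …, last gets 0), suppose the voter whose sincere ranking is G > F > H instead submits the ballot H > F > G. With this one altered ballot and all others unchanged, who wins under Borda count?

Borda totals with the altered ballot: F 12, G 6, H 9.
The winner is unchanged: still F.

F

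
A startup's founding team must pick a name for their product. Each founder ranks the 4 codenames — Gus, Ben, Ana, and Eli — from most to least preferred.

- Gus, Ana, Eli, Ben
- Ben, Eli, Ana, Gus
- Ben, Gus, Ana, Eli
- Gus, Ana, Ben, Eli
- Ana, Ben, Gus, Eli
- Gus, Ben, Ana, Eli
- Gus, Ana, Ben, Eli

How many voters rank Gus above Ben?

4

Ballots ranking Gus above Ben: 4.
Ballots ranking Ben above Gus: 3.
So 4 of 7 voters prefer Gus to Ben.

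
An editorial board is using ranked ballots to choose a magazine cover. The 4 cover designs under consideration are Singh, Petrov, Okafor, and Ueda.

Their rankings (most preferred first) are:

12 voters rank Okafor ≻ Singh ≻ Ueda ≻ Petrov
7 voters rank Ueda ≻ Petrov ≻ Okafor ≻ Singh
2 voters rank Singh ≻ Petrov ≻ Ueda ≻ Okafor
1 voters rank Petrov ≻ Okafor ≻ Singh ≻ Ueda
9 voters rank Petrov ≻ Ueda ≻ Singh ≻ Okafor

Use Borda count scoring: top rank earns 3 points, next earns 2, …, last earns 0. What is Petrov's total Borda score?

Borda scores:
  Singh: 12·2 + 7·0 + 2·3 + 1 + 9·1 = 40
  Petrov: 12·0 + 7·2 + 2·2 + 3 + 9·3 = 48
  Okafor: 12·3 + 7·1 + 2·0 + 2 + 9·0 = 45
  Ueda: 12·1 + 7·3 + 2·1 + 0 + 9·2 = 53

48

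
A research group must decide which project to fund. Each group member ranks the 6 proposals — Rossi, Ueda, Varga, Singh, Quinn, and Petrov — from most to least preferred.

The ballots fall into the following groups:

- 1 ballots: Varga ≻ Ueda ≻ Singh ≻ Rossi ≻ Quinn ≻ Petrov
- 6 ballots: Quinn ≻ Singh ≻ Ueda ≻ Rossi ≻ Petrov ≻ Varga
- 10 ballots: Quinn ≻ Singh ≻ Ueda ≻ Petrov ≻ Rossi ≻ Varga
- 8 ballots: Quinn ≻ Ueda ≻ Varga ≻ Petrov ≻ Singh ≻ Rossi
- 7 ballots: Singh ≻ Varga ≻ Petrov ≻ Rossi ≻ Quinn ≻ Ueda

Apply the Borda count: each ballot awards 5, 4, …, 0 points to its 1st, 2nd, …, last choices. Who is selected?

Quinn

Borda scores:
  Rossi: 2 + 6·2 + 10·1 + 8·0 + 7·2 = 38
  Ueda: 4 + 6·3 + 10·3 + 8·4 + 7·0 = 84
  Varga: 5 + 6·0 + 10·0 + 8·3 + 7·4 = 57
  Singh: 3 + 6·4 + 10·4 + 8·1 + 7·5 = 110
  Quinn: 1 + 6·5 + 10·5 + 8·5 + 7·1 = 128
  Petrov: 0 + 6·1 + 10·2 + 8·2 + 7·3 = 63
Quinn has the highest total.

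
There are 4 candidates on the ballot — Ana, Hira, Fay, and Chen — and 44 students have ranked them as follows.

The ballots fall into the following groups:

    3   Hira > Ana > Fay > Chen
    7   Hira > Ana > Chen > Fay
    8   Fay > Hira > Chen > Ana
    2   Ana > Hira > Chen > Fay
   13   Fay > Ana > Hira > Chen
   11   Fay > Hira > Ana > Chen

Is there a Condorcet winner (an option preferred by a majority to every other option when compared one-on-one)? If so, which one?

Head-to-head results (44 voters total):
Ana vs Hira: Hira wins 29–15.
Ana vs Fay: Fay wins 32–12.
Ana vs Chen: Ana wins 36–8.
Hira vs Fay: Fay wins 32–12.
Hira vs Chen: Hira wins 44–0.
Fay vs Chen: Fay wins 35–9.
Fay beats each rival — Ana (32–12), Hira (32–12), Chen (35–9) — so Fay is the Condorcet winner.

Fay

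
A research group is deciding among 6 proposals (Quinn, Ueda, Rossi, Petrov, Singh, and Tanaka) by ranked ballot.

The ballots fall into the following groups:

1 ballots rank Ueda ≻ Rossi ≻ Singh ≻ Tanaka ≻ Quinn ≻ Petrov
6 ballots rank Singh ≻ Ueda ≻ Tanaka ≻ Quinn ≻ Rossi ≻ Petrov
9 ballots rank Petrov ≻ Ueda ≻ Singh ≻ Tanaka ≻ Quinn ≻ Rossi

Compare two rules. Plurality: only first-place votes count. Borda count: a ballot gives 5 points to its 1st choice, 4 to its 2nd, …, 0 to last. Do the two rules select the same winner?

Plurality first-place counts: Quinn 0, Ueda 1, Rossi 0, Petrov 9, Singh 6, Tanaka 0 → Petrov.
Borda totals: Quinn 22, Ueda 65, Rossi 10, Petrov 45, Singh 60, Tanaka 38 → Ueda.
The two rules disagree: plurality picks Petrov, Borda picks Ueda.

No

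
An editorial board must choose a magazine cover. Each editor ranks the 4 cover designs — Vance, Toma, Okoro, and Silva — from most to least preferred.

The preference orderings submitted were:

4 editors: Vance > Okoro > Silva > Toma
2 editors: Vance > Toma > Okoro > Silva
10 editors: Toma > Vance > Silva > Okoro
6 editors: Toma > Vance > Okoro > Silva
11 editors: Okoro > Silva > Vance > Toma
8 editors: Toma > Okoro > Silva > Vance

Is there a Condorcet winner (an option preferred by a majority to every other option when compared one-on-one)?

Head-to-head results (41 voters total):
Vance vs Toma: Toma wins 24–17.
Vance vs Okoro: Vance wins 22–19.
Vance vs Silva: Vance wins 22–19.
Toma vs Okoro: Toma wins 26–15.
Toma vs Silva: Toma wins 26–15.
Okoro vs Silva: Okoro wins 31–10.
Toma beats each rival — Vance (24–17), Okoro (26–15), Silva (26–15) — so Toma is the Condorcet winner.

Yes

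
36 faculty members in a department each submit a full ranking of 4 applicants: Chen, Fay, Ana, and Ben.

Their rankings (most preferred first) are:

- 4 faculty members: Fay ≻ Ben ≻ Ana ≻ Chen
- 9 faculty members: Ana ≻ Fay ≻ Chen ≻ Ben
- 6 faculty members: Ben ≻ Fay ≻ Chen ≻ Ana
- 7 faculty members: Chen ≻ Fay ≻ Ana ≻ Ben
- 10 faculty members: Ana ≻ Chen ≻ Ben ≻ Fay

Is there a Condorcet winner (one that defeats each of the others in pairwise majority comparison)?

Head-to-head results (36 voters total):
Chen vs Fay: Fay wins 19–17.
Chen vs Ana: Ana wins 23–13.
Chen vs Ben: Chen wins 26–10.
Fay vs Ana: Ana wins 19–17.
Fay vs Ben: Fay wins 20–16.
Ana vs Ben: Ana wins 26–10.
Ana beats each rival — Chen (23–13), Fay (19–17), Ben (26–10) — so Ana is the Condorcet winner.

Yes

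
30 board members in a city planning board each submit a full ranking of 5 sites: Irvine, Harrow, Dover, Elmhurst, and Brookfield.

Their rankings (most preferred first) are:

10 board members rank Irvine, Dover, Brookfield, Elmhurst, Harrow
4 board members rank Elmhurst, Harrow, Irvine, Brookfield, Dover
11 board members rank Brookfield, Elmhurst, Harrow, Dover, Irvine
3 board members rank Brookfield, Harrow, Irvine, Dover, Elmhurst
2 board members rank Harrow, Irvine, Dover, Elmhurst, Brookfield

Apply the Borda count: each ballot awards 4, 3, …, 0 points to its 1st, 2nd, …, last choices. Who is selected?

Borda scores:
  Irvine: 10·4 + 4·2 + 11·0 + 3·2 + 2·3 = 60
  Harrow: 10·0 + 4·3 + 11·2 + 3·3 + 2·4 = 51
  Dover: 10·3 + 4·0 + 11·1 + 3·1 + 2·2 = 48
  Elmhurst: 10·1 + 4·4 + 11·3 + 3·0 + 2·1 = 61
  Brookfield: 10·2 + 4·1 + 11·4 + 3·4 + 2·0 = 80
Brookfield has the highest total.

Brookfield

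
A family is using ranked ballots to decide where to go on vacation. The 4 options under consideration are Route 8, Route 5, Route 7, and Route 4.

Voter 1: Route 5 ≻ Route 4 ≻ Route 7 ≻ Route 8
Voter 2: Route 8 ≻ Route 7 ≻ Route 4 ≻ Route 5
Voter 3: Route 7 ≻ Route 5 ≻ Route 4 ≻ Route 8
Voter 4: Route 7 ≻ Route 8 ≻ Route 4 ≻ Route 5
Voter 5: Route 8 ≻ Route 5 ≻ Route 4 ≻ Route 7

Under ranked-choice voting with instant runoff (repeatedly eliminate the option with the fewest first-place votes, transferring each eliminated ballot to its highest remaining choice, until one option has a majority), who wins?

Round 1: Route 8 2, Route 7 2, Route 5 1, Route 4 0. Route 4 has the fewest and is eliminated.
Round 2: Route 8 2, Route 7 2, Route 5 1. Route 5 has the fewest and is eliminated.
Round 3: Route 7 3, Route 8 2. Route 7 has a majority.

Route 7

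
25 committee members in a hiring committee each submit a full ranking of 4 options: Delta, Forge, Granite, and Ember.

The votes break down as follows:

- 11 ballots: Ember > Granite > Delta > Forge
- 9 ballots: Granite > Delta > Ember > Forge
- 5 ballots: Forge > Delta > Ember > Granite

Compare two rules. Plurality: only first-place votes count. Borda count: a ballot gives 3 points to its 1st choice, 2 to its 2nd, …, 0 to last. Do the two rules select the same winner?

Plurality first-place counts: Delta 0, Forge 5, Granite 9, Ember 11 → Ember.
Borda totals: Delta 39, Forge 15, Granite 49, Ember 47 → Granite.
The two rules disagree: plurality picks Ember, Borda picks Granite.

No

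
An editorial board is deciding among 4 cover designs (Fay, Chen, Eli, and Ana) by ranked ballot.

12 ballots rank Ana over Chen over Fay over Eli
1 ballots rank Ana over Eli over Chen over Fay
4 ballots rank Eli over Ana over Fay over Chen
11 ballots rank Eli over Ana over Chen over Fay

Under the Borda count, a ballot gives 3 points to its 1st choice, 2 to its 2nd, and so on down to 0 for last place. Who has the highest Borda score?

Ana

Borda scores:
  Fay: 12·1 + 0 + 4·1 + 11·0 = 16
  Chen: 12·2 + 1 + 4·0 + 11·1 = 36
  Eli: 12·0 + 2 + 4·3 + 11·3 = 47
  Ana: 12·3 + 3 + 4·2 + 11·2 = 69
Ana has the highest total.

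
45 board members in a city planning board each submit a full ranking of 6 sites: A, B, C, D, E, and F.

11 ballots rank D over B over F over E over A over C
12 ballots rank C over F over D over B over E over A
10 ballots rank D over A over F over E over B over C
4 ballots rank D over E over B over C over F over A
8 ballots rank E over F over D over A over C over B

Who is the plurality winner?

D

First-place vote totals:
  A: 0
  B: 0
  C: 12
  D: 25
  E: 8
  F: 0
D has the most first-place votes.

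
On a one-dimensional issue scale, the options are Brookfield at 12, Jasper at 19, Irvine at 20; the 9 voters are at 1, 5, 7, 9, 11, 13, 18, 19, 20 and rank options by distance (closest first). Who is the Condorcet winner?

With single-peaked preferences on a line, the Condorcet winner is the candidate closest to the median voter.
The median voter (position 11) is closest to Brookfield at 12.
Check: Brookfield vs Jasper — voters closer to Brookfield: 6 of 9.

Brookfield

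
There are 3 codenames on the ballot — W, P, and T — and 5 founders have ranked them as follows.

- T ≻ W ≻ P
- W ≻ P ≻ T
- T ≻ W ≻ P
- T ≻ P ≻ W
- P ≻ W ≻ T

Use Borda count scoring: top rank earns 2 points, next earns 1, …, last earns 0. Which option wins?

Borda scores:
  W: 1 + 2 + 1 + 0 + 1 = 5
  P: 0 + 1 + 0 + 1 + 2 = 4
  T: 2 + 0 + 2 + 2 + 0 = 6
T has the highest total.

T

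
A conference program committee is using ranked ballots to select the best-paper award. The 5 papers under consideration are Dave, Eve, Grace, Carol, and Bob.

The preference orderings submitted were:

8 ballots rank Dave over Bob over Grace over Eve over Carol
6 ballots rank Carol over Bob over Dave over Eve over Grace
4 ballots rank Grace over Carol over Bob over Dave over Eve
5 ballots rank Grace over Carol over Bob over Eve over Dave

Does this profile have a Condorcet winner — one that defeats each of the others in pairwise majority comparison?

No

Head-to-head results (23 voters total):
Dave vs Eve: Dave wins 18–5.
Dave vs Grace: Dave wins 14–9.
Dave vs Carol: Carol wins 15–8.
Dave vs Bob: Bob wins 15–8.
Eve vs Grace: Grace wins 17–6.
Eve vs Carol: Carol wins 15–8.
Eve vs Bob: Bob wins 23–0.
Grace vs Carol: Grace wins 17–6.
Grace vs Bob: Bob wins 14–9.
Carol vs Bob: Carol wins 15–8.
No candidate beats all others: Dave beats Grace beats Carol beats Dave, a majority cycle.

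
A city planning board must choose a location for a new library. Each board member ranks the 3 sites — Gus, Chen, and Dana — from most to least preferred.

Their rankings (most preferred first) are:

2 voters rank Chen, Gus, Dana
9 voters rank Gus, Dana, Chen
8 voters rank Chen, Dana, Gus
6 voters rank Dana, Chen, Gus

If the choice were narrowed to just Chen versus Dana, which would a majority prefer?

Ballots ranking Chen above Dana: 2+8 = 10.
Ballots ranking Dana above Chen: 9+6 = 15.
Dana wins the head-to-head, 15–10.

Dana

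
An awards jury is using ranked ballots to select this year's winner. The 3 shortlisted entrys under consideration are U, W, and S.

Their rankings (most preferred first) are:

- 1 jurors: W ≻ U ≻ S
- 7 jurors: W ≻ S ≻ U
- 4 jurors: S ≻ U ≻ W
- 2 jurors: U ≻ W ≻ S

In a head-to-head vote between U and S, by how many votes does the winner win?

Ballots ranking U above S: 1+2 = 3.
Ballots ranking S above U: 7+4 = 11.
S wins 11–3, a margin of 8.

8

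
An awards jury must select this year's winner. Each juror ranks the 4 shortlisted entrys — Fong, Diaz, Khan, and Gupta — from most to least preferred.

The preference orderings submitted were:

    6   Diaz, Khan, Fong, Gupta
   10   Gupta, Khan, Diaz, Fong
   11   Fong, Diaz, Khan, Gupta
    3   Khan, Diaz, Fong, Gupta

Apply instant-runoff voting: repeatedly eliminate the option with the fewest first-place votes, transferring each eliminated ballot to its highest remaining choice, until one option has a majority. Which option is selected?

Round 1: Fong 11, Gupta 10, Diaz 6, Khan 3. Khan has the fewest and is eliminated.
Round 2: Fong 11, Gupta 10, Diaz 9. Diaz has the fewest and is eliminated.
Round 3: Fong 20, Gupta 10. Fong has a majority.

Fong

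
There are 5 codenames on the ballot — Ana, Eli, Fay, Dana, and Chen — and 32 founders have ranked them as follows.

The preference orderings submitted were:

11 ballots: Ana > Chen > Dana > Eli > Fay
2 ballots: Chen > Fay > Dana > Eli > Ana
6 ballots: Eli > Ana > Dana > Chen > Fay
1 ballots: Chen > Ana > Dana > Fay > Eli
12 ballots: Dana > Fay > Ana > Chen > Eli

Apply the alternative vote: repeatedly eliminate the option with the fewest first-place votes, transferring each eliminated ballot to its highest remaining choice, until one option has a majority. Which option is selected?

Round 1: Dana 12, Ana 11, Eli 6, Chen 3, Fay 0. Fay has the fewest and is eliminated.
Round 2: Dana 12, Ana 11, Eli 6, Chen 3. Chen has the fewest and is eliminated.
Round 3: Dana 14, Ana 12, Eli 6. Eli has the fewest and is eliminated.
Round 4: Ana 18, Dana 14. Ana has a majority.

Ana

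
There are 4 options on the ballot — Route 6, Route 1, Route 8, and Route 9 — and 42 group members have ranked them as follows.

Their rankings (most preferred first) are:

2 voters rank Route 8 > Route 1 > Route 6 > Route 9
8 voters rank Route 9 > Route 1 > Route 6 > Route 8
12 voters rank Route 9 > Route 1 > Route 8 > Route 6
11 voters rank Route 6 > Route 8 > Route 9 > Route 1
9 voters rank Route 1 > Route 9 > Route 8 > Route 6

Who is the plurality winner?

Route 9

First-place vote totals:
  Route 6: 11
  Route 1: 9
  Route 8: 2
  Route 9: 20
Route 9 has the most first-place votes.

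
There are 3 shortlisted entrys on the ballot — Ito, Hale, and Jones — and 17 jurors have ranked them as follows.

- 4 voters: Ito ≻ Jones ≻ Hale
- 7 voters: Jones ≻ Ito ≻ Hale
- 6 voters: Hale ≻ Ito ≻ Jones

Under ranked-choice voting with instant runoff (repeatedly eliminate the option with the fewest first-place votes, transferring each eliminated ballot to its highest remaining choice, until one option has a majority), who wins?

Jones

Round 1: Jones 7, Hale 6, Ito 4. Ito has the fewest and is eliminated.
Round 2: Jones 11, Hale 6. Jones has a majority.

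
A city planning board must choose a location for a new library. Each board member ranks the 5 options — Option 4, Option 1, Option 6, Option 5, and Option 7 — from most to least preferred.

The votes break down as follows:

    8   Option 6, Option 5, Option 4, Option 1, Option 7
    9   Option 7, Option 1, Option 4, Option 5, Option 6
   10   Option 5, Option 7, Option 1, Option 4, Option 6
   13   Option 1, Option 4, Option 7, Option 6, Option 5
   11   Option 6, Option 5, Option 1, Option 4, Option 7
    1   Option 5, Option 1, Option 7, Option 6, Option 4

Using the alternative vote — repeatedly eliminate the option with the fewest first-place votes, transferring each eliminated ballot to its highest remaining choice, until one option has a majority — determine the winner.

Round 1: Option 6 19, Option 1 13, Option 5 11, Option 7 9, Option 4 0. Option 4 has the fewest and is eliminated.
Round 2: Option 6 19, Option 1 13, Option 5 11, Option 7 9. Option 7 has the fewest and is eliminated.
Round 3: Option 1 22, Option 6 19, Option 5 11. Option 5 has the fewest and is eliminated.
Round 4: Option 1 33, Option 6 19. Option 1 has a majority.

Option 1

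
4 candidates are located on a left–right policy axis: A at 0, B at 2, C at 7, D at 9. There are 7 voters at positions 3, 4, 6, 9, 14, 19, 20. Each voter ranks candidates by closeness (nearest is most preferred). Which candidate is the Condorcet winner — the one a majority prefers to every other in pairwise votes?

D

With single-peaked preferences on a line, the Condorcet winner is the candidate closest to the median voter.
The median voter (position 9) is closest to D at 9.
Check: D vs B — voters closer to D: 5 of 7.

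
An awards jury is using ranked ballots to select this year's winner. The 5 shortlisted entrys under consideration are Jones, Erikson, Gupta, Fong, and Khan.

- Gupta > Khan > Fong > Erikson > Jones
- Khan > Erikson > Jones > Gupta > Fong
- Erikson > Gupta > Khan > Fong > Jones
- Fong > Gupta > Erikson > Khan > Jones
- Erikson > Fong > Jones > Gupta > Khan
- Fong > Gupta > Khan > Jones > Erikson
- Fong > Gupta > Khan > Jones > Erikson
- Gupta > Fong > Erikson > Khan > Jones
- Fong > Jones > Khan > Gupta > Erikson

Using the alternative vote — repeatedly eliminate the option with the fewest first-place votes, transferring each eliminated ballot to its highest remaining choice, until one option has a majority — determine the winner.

Fong

Round 1: Fong 4, Erikson 2, Gupta 2, Khan 1, Jones 0. Jones has the fewest and is eliminated.
Round 2: Fong 4, Erikson 2, Gupta 2, Khan 1. Khan has the fewest and is eliminated.
Round 3: Fong 4, Erikson 3, Gupta 2. Gupta has the fewest and is eliminated.
Round 4: Fong 6, Erikson 3. Fong has a majority.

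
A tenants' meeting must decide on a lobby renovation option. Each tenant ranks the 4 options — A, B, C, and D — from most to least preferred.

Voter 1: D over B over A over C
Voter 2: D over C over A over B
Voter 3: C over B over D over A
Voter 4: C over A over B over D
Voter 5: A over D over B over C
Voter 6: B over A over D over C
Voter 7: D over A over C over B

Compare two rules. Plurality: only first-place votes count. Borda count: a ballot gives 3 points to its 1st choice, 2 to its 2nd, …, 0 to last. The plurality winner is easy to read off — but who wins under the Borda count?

Plurality first-place counts: A 1, B 1, C 2, D 3 → D.
Borda totals: A 11, B 9, C 9, D 13 → D.

D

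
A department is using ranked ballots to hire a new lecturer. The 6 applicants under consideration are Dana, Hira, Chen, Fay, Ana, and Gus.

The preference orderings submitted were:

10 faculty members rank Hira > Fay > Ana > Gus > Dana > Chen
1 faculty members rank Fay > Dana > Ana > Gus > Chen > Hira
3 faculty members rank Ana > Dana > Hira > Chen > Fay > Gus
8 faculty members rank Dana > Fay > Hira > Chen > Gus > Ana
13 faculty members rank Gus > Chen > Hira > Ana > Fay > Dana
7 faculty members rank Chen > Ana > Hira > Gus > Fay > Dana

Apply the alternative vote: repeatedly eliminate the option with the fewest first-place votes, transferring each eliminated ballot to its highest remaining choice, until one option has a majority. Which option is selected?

Hira

Round 1: Gus 13, Hira 10, Dana 8, Chen 7, Ana 3, Fay 1. Fay has the fewest and is eliminated.
Round 2: Gus 13, Hira 10, Dana 9, Chen 7, Ana 3. Ana has the fewest and is eliminated.
Round 3: Gus 13, Dana 12, Hira 10, Chen 7. Chen has the fewest and is eliminated.
Round 4: Hira 17, Gus 13, Dana 12. Dana has the fewest and is eliminated.
Round 5: Hira 28, Gus 14. Hira has a majority.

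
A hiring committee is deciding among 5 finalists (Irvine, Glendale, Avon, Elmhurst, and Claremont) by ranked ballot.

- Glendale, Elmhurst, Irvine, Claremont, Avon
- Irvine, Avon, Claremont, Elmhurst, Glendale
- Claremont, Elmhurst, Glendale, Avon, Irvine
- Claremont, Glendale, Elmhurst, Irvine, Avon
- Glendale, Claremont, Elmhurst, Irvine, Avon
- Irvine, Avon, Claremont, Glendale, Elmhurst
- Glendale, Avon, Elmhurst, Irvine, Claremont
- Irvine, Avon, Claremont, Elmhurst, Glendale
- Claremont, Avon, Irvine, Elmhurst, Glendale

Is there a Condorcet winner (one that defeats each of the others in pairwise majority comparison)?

Head-to-head results (9 voters total):
Irvine vs Glendale: Glendale wins 5–4.
Irvine vs Avon: Irvine wins 6–3.
Irvine vs Elmhurst: Elmhurst wins 5–4.
Irvine vs Claremont: Irvine wins 5–4.
Glendale vs Avon: Glendale wins 5–4.
Glendale vs Elmhurst: Glendale wins 5–4.
Glendale vs Claremont: Claremont wins 6–3.
Avon vs Elmhurst: Avon wins 5–4.
Avon vs Claremont: Claremont wins 5–4.
Elmhurst vs Claremont: Claremont wins 7–2.
No candidate beats all others: Irvine beats Claremont beats Glendale beats Irvine, a majority cycle.

No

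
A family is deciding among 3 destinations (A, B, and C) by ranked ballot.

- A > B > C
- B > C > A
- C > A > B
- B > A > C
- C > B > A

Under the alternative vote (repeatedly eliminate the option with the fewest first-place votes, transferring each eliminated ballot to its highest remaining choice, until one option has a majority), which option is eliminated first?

A

Round 1: B 2, C 2, A 1. A has the fewest and is eliminated.
Round 2: B 3, C 2. B has a majority.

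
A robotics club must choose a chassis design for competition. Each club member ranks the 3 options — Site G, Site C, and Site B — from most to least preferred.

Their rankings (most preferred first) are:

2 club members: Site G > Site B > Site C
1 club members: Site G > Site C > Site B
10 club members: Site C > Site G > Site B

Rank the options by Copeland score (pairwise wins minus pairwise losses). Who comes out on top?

Pairwise results:
  Site G vs Site C: Site C wins 10–3.
  Site G vs Site B: Site G wins 13–0.
  Site C vs Site B: Site C wins 11–2.
Copeland scores (wins − losses):
  Site G: 1 − 1 = 0
  Site C: 2 − 0 = 2
  Site B: 0 − 2 = -2
Site C has the best Copeland score.

Site C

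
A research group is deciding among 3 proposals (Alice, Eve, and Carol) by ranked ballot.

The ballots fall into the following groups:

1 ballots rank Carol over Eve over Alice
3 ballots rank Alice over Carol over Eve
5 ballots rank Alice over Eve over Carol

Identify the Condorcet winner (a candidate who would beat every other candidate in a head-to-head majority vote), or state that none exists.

Alice

Head-to-head results (9 voters total):
Alice vs Eve: Alice wins 8–1.
Alice vs Carol: Alice wins 8–1.
Eve vs Carol: Eve wins 5–4.
Alice beats each rival — Eve (8–1), Carol (8–1) — so Alice is the Condorcet winner.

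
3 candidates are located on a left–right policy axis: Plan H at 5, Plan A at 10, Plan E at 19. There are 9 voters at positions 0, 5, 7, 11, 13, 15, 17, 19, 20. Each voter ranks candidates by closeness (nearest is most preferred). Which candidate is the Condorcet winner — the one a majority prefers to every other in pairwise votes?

With single-peaked preferences on a line, the Condorcet winner is the candidate closest to the median voter.
The median voter (position 13) is closest to Plan A at 10.
Check: Plan A vs Plan H — voters closer to Plan A: 6 of 9.

Plan A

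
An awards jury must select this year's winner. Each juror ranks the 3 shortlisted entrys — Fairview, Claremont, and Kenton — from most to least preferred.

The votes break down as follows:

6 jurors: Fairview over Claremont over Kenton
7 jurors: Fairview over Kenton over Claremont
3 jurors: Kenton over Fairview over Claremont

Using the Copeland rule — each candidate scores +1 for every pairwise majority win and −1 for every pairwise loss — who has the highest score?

Pairwise results:
  Fairview vs Claremont: Fairview wins 16–0.
  Fairview vs Kenton: Fairview wins 13–3.
  Claremont vs Kenton: Kenton wins 10–6.
Copeland scores (wins − losses):
  Fairview: 2 − 0 = 2
  Claremont: 0 − 2 = -2
  Kenton: 1 − 1 = 0
Fairview has the best Copeland score.

Fairview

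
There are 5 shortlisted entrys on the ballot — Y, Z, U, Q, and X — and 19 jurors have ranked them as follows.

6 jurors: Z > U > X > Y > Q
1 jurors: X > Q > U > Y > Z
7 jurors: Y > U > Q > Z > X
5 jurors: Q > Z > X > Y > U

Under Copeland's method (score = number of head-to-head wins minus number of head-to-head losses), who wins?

Pairwise results:
  Y vs Z: Z wins 11–8.
  Y vs U: Y wins 12–7.
  Y vs Q: Y wins 13–6.
  Y vs X: X wins 12–7.
  Z vs U: Z wins 11–8.
  Z vs Q: Q wins 13–6.
  Z vs X: Z wins 18–1.
  U vs Q: U wins 13–6.
  U vs X: U wins 13–6.
  Q vs X: Q wins 12–7.
Copeland scores (wins − losses):
  Y: 2 − 2 = 0
  Z: 3 − 1 = 2
  U: 2 − 2 = 0
  Q: 2 − 2 = 0
  X: 1 − 3 = -2
Z has the best Copeland score.

Z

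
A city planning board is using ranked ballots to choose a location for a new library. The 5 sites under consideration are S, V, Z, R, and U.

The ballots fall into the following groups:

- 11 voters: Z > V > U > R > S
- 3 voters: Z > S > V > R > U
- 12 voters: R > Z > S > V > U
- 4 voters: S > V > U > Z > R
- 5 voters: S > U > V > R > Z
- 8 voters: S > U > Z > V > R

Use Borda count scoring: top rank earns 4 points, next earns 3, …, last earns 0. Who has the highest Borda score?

Borda scores:
  S: 11·0 + 3·3 + 12·2 + 4·4 + 5·4 + 8·4 = 101
  V: 11·3 + 3·2 + 12·1 + 4·3 + 5·2 + 8·1 = 81
  Z: 11·4 + 3·4 + 12·3 + 4·1 + 5·0 + 8·2 = 112
  R: 11·1 + 3·1 + 12·4 + 4·0 + 5·1 + 8·0 = 67
  U: 11·2 + 3·0 + 12·0 + 4·2 + 5·3 + 8·3 = 69
Z has the highest total.

Z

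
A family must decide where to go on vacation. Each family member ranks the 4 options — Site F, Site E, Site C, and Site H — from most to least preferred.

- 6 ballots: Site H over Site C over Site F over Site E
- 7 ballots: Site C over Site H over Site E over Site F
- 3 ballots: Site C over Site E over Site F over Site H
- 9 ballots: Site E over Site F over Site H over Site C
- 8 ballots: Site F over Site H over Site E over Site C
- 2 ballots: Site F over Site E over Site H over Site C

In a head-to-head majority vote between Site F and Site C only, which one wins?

Site F

Ballots ranking Site F above Site C: 9+8+2 = 19.
Ballots ranking Site C above Site F: 6+7+3 = 16.
Site F wins the head-to-head, 19–16.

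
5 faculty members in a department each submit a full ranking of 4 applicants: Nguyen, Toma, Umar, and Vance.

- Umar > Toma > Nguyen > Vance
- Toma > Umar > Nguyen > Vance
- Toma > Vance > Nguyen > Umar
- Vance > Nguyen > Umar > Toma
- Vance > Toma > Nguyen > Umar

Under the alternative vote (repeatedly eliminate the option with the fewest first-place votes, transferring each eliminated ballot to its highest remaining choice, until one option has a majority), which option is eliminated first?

Round 1: Toma 2, Vance 2, Umar 1, Nguyen 0. Nguyen has the fewest and is eliminated.
Round 2: Toma 2, Vance 2, Umar 1. Umar has the fewest and is eliminated.
Round 3: Toma 3, Vance 2. Toma has a majority.

Nguyen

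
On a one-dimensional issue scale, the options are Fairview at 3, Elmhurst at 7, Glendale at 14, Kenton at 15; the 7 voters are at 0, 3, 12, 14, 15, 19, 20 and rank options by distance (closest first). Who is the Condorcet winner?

Glendale

With single-peaked preferences on a line, the Condorcet winner is the candidate closest to the median voter.
The median voter (position 14) is closest to Glendale at 14.
Check: Glendale vs Kenton — voters closer to Glendale: 4 of 7.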